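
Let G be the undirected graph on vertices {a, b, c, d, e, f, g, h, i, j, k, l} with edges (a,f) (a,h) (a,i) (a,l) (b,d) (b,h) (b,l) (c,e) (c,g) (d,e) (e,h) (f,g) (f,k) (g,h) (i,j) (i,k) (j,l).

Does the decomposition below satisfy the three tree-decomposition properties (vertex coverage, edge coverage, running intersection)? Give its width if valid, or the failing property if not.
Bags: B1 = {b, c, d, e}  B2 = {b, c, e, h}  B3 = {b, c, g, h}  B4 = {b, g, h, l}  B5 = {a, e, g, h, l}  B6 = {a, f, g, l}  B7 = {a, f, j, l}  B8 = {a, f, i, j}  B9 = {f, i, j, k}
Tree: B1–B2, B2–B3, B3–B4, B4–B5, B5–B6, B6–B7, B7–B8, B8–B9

A tree decomposition must satisfy three properties: every vertex lies in some bag; for every edge, both endpoints lie together in some bag; and for every vertex, the bags containing it form a connected subtree. Here bags containing vertex e are not connected in the tree, so the decomposition is invalid.

No — bags containing vertex e are not connected in the tree.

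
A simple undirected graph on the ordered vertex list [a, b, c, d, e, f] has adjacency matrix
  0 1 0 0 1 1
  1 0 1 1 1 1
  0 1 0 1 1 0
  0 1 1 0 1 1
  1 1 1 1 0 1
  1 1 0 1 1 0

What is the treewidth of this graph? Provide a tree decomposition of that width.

The largest bag has 4 vertices, giving width 3; this decomposition certifies tw(G) ≤ 3. For the lower bound, the 4 vertices {b, c, d, e} are pairwise adjacent, and any tree decomposition puts a clique entirely inside one bag — forcing width ≥ 3. Combining the bounds, tw(G) = 3.

Treewidth 3.
Bags: B1 = {b, d, e, f}  B2 = {b, c, d, e}  B3 = {a, b, e, f}
Tree: B1–B2, B1–B3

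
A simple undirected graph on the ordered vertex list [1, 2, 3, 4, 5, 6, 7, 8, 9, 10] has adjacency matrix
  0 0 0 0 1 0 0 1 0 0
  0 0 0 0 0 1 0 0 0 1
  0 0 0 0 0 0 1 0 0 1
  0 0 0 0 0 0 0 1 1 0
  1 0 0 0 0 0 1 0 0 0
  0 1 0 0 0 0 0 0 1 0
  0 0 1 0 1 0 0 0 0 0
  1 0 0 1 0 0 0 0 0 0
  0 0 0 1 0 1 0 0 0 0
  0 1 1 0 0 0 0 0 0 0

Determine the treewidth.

2

A width-2 tree decomposition is:
Bags: B1 = {1, 5, 7}  B2 = {1, 3, 7}  B3 = {1, 3, 10}  B4 = {1, 2, 10}  B5 = {1, 2, 6}  B6 = {1, 6, 9}  B7 = {1, 4, 9}  B8 = {1, 4, 8}
Tree: B1–B2, B2–B3, B3–B4, B4–B5, B5–B6, B6–B7, B7–B8
Every bag has size at most 3, so the width is 3 − 1 = 2 and tw(G) ≤ 2. The edges 1–5–7–3–10–2–6–9–4–8–1 form a cycle, so G is not a tree and its treewidth is at least 2. Combining the bounds, tw(G) = 2.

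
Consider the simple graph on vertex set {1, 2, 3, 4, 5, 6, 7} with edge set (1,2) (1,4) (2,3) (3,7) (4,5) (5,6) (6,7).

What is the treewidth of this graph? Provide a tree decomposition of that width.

Each bag holds 3 vertices, so the decomposition has width 2, which upper-bounds the treewidth. Since 4–5–6–7–3–2–1–4 is a cycle in G, G is not acyclic. Forests are exactly the graphs of treewidth ≤ 1, so tw(G) ≥ 2. Hence tw(G) = 2 exactly.

Treewidth 2.
One such decomposition:
Bags: B1 = {4, 5, 6}  B2 = {4, 6, 7}  B3 = {3, 4, 7}  B4 = {2, 3, 4}  B5 = {1, 2, 4}
Tree: B1–B2, B2–B3, B3–B4, B4–B5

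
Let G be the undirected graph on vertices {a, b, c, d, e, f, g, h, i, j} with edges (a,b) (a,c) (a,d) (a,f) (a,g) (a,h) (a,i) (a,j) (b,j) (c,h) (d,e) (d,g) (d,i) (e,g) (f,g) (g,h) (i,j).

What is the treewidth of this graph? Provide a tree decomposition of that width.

Each bag holds 3 vertices, so the decomposition has width 2, which upper-bounds the treewidth. For the lower bound, the 3 vertices {d, e, g} are pairwise adjacent, and any tree decomposition puts a clique entirely inside one bag — forcing width ≥ 2. Hence tw(G) = 2 exactly.

Treewidth 2.
One such decomposition:
Bags: B1 = {a, d, g}  B2 = {a, g, h}  B3 = {d, e, g}  B4 = {a, d, i}  B5 = {a, i, j}  B6 = {a, f, g}  B7 = {a, c, h}  B8 = {a, b, j}
Tree: B1–B2, B1–B3, B1–B4, B4–B5, B1–B6, B2–B7, B5–B8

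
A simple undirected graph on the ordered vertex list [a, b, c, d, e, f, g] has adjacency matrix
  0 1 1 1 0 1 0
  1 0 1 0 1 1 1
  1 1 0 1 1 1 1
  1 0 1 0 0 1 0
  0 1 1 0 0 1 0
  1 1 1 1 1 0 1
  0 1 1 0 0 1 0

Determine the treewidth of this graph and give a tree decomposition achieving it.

Every bag has size at most 4, so the width is 4 − 1 = 3 and tw(G) ≤ 3. On the other hand G contains the 4-clique {a, c, d, f}. A clique must lie in a single bag of any decomposition, so no decomposition can have width below 3. Hence tw(G) = 3 exactly.

Treewidth 3.
One optimal decomposition is:
Bags: B1 = {b, c, f, g}  B2 = {a, b, c, f}  B3 = {b, c, e, f}  B4 = {a, c, d, f}
Tree: B1–B2, B2–B3, B2–B4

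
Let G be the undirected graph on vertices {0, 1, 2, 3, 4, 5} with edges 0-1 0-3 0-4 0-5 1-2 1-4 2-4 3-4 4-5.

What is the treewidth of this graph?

2

A width-2 tree decomposition is:
Bags: B1 = {0, 1, 4}  B2 = {0, 3, 4}  B3 = {0, 4, 5}  B4 = {1, 2, 4}
Tree: B1–B2, B1–B3, B1–B4
Each bag holds 3 vertices, so the decomposition has width 2, which upper-bounds the treewidth. For the lower bound, the 3 vertices {0, 1, 4} are pairwise adjacent, and any tree decomposition puts a clique entirely inside one bag — forcing width ≥ 2. Combining the bounds, tw(G) = 2.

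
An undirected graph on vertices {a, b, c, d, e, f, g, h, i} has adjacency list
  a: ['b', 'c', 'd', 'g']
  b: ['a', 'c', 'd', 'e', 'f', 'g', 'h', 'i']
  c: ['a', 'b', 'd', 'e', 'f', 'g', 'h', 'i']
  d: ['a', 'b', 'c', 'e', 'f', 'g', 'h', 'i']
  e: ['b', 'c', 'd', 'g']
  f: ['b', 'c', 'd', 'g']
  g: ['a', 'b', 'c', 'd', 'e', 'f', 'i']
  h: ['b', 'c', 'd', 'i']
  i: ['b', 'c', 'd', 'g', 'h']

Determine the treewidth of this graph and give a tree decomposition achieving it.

Treewidth 4.
One such decomposition:
Bags: B1 = {a, b, c, d, g}  B2 = {b, c, d, e, g}  B3 = {b, c, d, g, i}  B4 = {b, c, d, h, i}  B5 = {b, c, d, f, g}
Tree: B1–B2, B2–B3, B3–B4, B3–B5

Every bag has size at most 5, so the width is 5 − 1 = 4 and tw(G) ≤ 4. For the lower bound, the 5 vertices {b, c, d, e, g} are pairwise adjacent, and any tree decomposition puts a clique entirely inside one bag — forcing width ≥ 4. Therefore the treewidth is 4.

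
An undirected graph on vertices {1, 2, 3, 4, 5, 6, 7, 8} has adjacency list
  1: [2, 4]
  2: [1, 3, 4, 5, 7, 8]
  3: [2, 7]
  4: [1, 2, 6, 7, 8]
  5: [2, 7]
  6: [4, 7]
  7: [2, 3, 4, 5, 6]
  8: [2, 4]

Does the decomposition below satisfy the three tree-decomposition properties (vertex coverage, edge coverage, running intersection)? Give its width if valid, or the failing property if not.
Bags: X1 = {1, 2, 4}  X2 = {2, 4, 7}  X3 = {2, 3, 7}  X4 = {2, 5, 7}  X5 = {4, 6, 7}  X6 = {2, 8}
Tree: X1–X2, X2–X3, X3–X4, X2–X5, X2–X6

No — edge (4,8) lies in no bag.

A tree decomposition must satisfy three properties: every vertex lies in some bag; for every edge, both endpoints lie together in some bag; and for every vertex, the bags containing it form a connected subtree. Here edge (4,8) lies in no bag, so the decomposition is invalid.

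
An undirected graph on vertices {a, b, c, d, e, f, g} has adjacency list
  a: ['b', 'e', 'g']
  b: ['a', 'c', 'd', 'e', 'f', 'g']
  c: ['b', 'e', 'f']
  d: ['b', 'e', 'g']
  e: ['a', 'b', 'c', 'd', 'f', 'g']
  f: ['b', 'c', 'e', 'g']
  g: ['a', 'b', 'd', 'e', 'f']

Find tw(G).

A width-3 tree decomposition is:
Bags: B1 = {a, b, e, g}  B2 = {b, e, f, g}  B3 = {b, c, e, f}  B4 = {b, d, e, g}
Tree: B1–B2, B2–B3, B2–B4
The largest bag has 4 vertices, giving width 3; this decomposition certifies tw(G) ≤ 3. Conversely, {b, d, e, g} is a clique of size 4, and the vertices of any clique must share a bag in every tree decomposition; so some bag has ≥ 4 vertices and tw(G) ≥ 3. Hence tw(G) = 3 exactly.

3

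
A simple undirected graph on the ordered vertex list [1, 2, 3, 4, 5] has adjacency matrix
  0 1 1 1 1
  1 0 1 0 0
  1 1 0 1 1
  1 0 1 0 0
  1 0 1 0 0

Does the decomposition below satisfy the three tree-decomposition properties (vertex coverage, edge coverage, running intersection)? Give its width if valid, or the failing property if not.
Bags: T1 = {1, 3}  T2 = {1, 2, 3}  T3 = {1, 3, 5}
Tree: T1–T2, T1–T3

No — vertex 4 appears in no bag.

A tree decomposition must satisfy three properties: every vertex lies in some bag; for every edge, both endpoints lie together in some bag; and for every vertex, the bags containing it form a connected subtree. Here vertex 4 appears in no bag, so the decomposition is invalid.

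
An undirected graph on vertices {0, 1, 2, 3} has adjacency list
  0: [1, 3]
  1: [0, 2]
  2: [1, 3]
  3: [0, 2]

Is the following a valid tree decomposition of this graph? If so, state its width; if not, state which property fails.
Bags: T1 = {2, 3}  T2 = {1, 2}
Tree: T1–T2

A tree decomposition must satisfy three properties: every vertex lies in some bag; for every edge, both endpoints lie together in some bag; and for every vertex, the bags containing it form a connected subtree. Here vertex 0 appears in no bag, so the decomposition is invalid.

No — vertex 0 appears in no bag.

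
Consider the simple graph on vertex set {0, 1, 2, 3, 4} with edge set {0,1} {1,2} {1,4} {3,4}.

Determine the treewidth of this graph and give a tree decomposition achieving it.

Treewidth 1.
One such decomposition:
Bags: B1 = {3, 4}  B2 = {1, 4}  B3 = {1, 2}  B4 = {0, 1}
Tree: B1–B2, B2–B3, B2–B4

Every bag has size at most 2, so the width is 2 − 1 = 1 and tw(G) ≤ 1. Since G has at least one edge (e.g. 4–3), it is not an edgeless graph, so tw(G) ≥ 1. The upper and lower bounds meet at 1, so that is the treewidth.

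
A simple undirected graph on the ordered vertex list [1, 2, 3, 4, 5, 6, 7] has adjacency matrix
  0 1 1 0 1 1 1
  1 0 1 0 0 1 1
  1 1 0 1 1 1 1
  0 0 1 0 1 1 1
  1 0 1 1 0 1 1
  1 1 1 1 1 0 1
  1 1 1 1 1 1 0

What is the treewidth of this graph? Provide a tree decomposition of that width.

Treewidth 4.
Bags: B1 = {1, 3, 5, 6, 7}  B2 = {1, 2, 3, 6, 7}  B3 = {3, 4, 5, 6, 7}
Tree: B1–B2, B1–B3

Every bag has size at most 5, so the width is 5 − 1 = 4 and tw(G) ≤ 4. On the other hand G contains the 5-clique {1, 2, 3, 6, 7}. A clique must lie in a single bag of any decomposition, so no decomposition can have width below 4. The upper and lower bounds meet at 4, so that is the treewidth.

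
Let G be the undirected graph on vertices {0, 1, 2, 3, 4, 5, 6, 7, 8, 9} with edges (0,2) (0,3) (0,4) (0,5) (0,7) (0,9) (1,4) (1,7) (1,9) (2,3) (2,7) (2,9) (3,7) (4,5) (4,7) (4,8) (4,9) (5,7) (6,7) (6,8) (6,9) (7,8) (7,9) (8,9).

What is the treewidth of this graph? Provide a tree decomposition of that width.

Every bag has size at most 4, so the width is 4 − 1 = 3 and tw(G) ≤ 3. Conversely, {0, 2, 7, 9} is a clique of size 4, and the vertices of any clique must share a bag in every tree decomposition; so some bag has ≥ 4 vertices and tw(G) ≥ 3. Hence tw(G) = 3 exactly.

Treewidth 3.
One optimal decomposition is:
Bags: B1 = {0, 4, 7, 9}  B2 = {0, 2, 7, 9}  B3 = {1, 4, 7, 9}  B4 = {0, 4, 5, 7}  B5 = {4, 7, 8, 9}  B6 = {6, 7, 8, 9}  B7 = {0, 2, 3, 7}
Tree: B1–B2, B1–B3, B1–B4, B3–B5, B5–B6, B2–B7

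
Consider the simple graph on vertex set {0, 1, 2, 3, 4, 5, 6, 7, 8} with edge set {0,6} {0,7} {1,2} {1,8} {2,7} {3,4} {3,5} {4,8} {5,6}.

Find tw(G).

A width-2 tree decomposition is:
Bags: B1 = {0, 2, 7}  B2 = {0, 2, 6}  B3 = {2, 5, 6}  B4 = {2, 3, 5}  B5 = {2, 3, 4}  B6 = {2, 4, 8}  B7 = {1, 2, 8}
Tree: B1–B2, B2–B3, B3–B4, B4–B5, B5–B6, B6–B7
The largest bag has 3 vertices, giving width 2; this decomposition certifies tw(G) ≤ 2. The edges 2–7–0–6–5–3–4–8–1–2 form a cycle, so G is not a tree and its treewidth is at least 2. Therefore the treewidth is 2.

2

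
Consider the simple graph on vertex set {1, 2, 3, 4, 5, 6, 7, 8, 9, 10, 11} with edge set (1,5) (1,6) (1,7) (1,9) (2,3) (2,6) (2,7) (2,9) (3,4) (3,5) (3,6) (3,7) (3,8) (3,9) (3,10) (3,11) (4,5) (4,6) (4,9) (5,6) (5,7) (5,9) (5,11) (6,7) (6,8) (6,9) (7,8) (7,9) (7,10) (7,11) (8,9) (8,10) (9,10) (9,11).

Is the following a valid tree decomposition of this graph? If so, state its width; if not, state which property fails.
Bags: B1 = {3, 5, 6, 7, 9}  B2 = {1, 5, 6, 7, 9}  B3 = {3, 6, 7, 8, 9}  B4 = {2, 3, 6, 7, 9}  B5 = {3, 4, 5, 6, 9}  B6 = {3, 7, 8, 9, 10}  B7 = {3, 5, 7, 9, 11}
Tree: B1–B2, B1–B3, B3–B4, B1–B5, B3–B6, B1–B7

Every vertex of G appears in some bag (union = {1, 2, 3, 4, 5, 6, 7, 8, 9, 10, 11}); every edge is covered by a bag; and for each vertex v the set of bags containing v is connected in the bag tree. The decomposition is therefore valid. The largest bag has 5 vertices, so the width is 4.

Yes; width 4.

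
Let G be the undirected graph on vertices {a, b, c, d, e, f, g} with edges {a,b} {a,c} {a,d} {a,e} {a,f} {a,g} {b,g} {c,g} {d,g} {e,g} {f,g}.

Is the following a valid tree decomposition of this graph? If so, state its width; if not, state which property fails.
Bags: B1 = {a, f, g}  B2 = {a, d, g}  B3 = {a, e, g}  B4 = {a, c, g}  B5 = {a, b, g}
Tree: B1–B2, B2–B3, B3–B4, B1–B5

Yes; width 2.

Vertex coverage: the bags together contain {a, b, c, d, e, f, g}, the full vertex set. Edge coverage: each edge of G has both endpoints in at least one bag. Running intersection: for every vertex, the bags containing it form a connected subtree. All three properties hold, so this is a valid tree decomposition of width max|bag| − 1 = 2, and hence tw(G) ≤ 2.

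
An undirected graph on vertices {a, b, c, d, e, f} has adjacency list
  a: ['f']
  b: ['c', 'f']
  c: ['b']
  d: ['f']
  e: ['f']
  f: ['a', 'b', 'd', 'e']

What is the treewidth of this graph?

A width-1 tree decomposition is:
Bags: B1 = {e, f}  B2 = {b, f}  B3 = {b, c}  B4 = {d, f}  B5 = {a, f}
Tree: B1–B2, B2–B3, B1–B4, B4–B5
The largest bag has 2 vertices, giving width 1; this decomposition certifies tw(G) ≤ 1. Any graph with an edge has treewidth ≥ 1, and G has the edge e–f. Therefore the treewidth is 1.

1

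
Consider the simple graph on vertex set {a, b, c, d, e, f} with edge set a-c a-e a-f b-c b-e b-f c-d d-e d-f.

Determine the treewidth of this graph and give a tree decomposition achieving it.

Each bag holds 4 vertices, so the decomposition has width 3, which upper-bounds the treewidth. For the lower bound: the 4 vertex sets {a,c}, {d,f}, {b}, {e} are disjoint, each induces a connected subgraph, and every pair is joined by at least one edge of G. Contracting each set to a single vertex therefore yields K_{4} as a minor, and since treewidth is minor-monotone, tw(G) ≥ tw(K_{4}) = 3. Combining the bounds, tw(G) = 3.

Treewidth 3.
One such decomposition:
Bags: B1 = {a, b, c, d}  B2 = {a, b, d, f}  B3 = {a, b, d, e}
Tree: B1–B2, B2–B3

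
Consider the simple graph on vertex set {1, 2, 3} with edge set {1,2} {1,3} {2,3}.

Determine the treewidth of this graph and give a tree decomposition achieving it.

Treewidth 2.
One optimal decomposition is:
Bags: B1 = {1, 2, 3}
Tree: (single bag)

A single bag containing all 3 vertices is trivially a valid decomposition of width 2. For the lower bound, the 3 vertices {1, 2, 3} are pairwise adjacent, and any tree decomposition puts a clique entirely inside one bag — forcing width ≥ 2. Hence tw(G) = 2 exactly.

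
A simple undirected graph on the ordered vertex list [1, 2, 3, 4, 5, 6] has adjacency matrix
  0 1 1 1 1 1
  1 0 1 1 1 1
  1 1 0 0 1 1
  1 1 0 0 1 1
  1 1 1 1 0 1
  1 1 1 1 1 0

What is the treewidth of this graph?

4

A width-4 tree decomposition is:
Bags: B1 = {1, 2, 4, 5, 6}  B2 = {1, 2, 3, 5, 6}
Tree: B1–B2
Each bag holds 5 vertices, so the decomposition has width 4, which upper-bounds the treewidth. Conversely, {1, 2, 3, 5, 6} is a clique of size 5, and the vertices of any clique must share a bag in every tree decomposition; so some bag has ≥ 5 vertices and tw(G) ≥ 4. Hence tw(G) = 4 exactly.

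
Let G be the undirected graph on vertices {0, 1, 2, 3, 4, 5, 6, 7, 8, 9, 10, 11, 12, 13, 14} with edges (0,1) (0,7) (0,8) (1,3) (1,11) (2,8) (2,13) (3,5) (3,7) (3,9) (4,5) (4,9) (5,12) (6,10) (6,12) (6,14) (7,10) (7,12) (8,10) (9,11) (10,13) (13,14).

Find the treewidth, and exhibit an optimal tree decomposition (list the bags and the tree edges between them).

Every bag has size at most 4, so the width is 4 − 1 = 3 and tw(G) ≤ 3. For the lower bound: the 4 vertex sets {4,9,11}, {1}, {3}, {0,5,7,12} are disjoint, each induces a connected subgraph, and every pair is joined by at least one edge of G. Contracting each set to a single vertex therefore yields K_{4} as a minor, and since treewidth is minor-monotone, tw(G) ≥ tw(K_{4}) = 3. Hence tw(G) = 3 exactly.

Treewidth 3.
Bags: B1 = {1, 4, 9, 11}  B2 = {1, 3, 4, 9}  B3 = {1, 3, 4, 5}  B4 = {0, 1, 3, 5}  B5 = {0, 3, 5, 7}  B6 = {0, 5, 7, 12}  B7 = {0, 7, 8, 12}  B8 = {7, 8, 10, 12}  B9 = {6, 8, 10, 12}  B10 = {2, 6, 8, 10}  B11 = {2, 6, 10, 13}  B12 = {2, 6, 13, 14}
Tree: B1–B2, B2–B3, B3–B4, B4–B5, B5–B6, B6–B7, B7–B8, B8–B9, B9–B10, B10–B11, B11–B12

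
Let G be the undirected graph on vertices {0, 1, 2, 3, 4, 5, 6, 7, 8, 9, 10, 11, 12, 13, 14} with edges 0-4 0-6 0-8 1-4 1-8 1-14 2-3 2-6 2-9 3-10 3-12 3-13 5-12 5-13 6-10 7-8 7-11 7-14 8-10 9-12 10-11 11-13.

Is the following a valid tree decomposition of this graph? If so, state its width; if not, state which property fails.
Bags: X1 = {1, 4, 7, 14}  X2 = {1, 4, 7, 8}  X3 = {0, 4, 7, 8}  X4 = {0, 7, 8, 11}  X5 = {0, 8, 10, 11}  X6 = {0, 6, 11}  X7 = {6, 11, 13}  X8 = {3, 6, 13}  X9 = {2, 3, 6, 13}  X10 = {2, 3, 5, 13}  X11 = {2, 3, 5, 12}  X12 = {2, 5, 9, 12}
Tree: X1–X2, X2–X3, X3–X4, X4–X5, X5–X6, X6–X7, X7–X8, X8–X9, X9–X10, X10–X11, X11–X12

A tree decomposition must satisfy three properties: every vertex lies in some bag; for every edge, both endpoints lie together in some bag; and for every vertex, the bags containing it form a connected subtree. Here edge (10,6) lies in no bag, so the decomposition is invalid.

No — edge (10,6) lies in no bag.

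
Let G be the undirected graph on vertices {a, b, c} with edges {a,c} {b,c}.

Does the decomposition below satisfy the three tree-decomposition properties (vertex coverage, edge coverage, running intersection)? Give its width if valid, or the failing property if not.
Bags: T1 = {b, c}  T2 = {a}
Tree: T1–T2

No — edge (c,a) lies in no bag.

A tree decomposition must satisfy three properties: every vertex lies in some bag; for every edge, both endpoints lie together in some bag; and for every vertex, the bags containing it form a connected subtree. Here edge (c,a) lies in no bag, so the decomposition is invalid.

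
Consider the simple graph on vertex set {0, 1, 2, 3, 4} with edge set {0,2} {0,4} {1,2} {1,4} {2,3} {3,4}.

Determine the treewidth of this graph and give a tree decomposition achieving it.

Treewidth 2.
One such decomposition:
Bags: B1 = {0, 2, 4}  B2 = {1, 2, 4}  B3 = {2, 3, 4}
Tree: B1–B2, B2–B3

The largest bag has 3 vertices, giving width 2; this decomposition certifies tw(G) ≤ 2. For the lower bound, G contains the cycle 0–4–1–2–0, so G is not a forest; only forests have treewidth ≤ 1, hence tw(G) ≥ 2. The upper and lower bounds meet at 2, so that is the treewidth.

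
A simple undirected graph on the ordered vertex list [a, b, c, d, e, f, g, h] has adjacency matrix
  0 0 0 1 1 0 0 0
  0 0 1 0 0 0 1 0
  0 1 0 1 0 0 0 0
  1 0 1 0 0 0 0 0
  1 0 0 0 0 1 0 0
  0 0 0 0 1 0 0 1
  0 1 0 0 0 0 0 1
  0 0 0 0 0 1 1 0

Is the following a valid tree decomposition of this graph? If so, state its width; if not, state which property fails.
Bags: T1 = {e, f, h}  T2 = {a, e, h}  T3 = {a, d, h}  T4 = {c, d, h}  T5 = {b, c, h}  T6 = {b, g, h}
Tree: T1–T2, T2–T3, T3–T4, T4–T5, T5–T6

Yes; width 2.

Vertex coverage: the bags together contain {a, b, c, d, e, f, g, h}, the full vertex set. Edge coverage: each edge of G has both endpoints in at least one bag. Running intersection: for every vertex, the bags containing it form a connected subtree. All three properties hold, so this is a valid tree decomposition of width max|bag| − 1 = 2, and hence tw(G) ≤ 2.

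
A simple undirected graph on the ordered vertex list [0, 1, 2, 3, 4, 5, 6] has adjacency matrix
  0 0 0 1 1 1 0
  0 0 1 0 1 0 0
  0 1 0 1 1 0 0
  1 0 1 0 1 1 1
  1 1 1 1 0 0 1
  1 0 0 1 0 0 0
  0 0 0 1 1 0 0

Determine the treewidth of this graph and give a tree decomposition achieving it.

Each bag holds 3 vertices, so the decomposition has width 2, which upper-bounds the treewidth. Conversely, {1, 2, 4} is a clique of size 3, and the vertices of any clique must share a bag in every tree decomposition; so some bag has ≥ 3 vertices and tw(G) ≥ 2. Hence tw(G) = 2 exactly.

Treewidth 2.
One such decomposition:
Bags: B1 = {0, 3, 4}  B2 = {3, 4, 6}  B3 = {2, 3, 4}  B4 = {1, 2, 4}  B5 = {0, 3, 5}
Tree: B1–B2, B1–B3, B3–B4, B1–B5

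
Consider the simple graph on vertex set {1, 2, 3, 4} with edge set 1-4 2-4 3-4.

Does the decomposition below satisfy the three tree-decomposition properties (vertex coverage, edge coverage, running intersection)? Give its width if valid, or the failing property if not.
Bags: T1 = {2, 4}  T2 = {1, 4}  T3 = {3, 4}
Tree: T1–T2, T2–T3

Yes; width 1.

Checking the three conditions: (i) the bags cover all of {1, 2, 3, 4}; (ii) for each edge, some bag contains both endpoints; (iii) the bags containing any fixed vertex form a subtree. All hold, so the decomposition is valid with width 2 − 1 = 1.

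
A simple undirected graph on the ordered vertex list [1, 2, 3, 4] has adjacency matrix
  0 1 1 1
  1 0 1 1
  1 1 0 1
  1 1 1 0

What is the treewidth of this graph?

3

A width-3 tree decomposition is:
Bags: B1 = {1, 2, 3, 4}
Tree: (single bag)
With just one bag of size 4, the width is 4 − 1 = 3, so tw(G) ≤ 3. On the other hand G contains the 4-clique {1, 2, 3, 4}. A clique must lie in a single bag of any decomposition, so no decomposition can have width below 3. Therefore the treewidth is 3.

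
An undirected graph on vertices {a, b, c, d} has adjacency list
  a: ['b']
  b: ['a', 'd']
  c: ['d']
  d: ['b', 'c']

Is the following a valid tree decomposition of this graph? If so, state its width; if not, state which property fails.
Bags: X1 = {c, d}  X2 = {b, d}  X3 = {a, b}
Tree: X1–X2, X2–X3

Vertex coverage: the bags together contain {a, b, c, d}, the full vertex set. Edge coverage: each edge of G has both endpoints in at least one bag. Running intersection: for every vertex, the bags containing it form a connected subtree. All three properties hold, so this is a valid tree decomposition of width max|bag| − 1 = 1, and hence tw(G) ≤ 1.

Yes; width 1.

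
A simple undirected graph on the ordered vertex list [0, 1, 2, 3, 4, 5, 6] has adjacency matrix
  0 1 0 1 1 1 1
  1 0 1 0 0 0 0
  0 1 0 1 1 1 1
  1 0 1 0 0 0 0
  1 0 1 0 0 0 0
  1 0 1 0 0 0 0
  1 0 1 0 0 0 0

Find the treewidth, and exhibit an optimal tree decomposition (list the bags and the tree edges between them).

The largest bag has 3 vertices, giving width 2; this decomposition certifies tw(G) ≤ 2. The edges 0–1–2–5–0 form a cycle, so G is not a tree and its treewidth is at least 2. Hence tw(G) = 2 exactly.

Treewidth 2.
One such decomposition:
Bags: B1 = {0, 1, 2}  B2 = {0, 2, 5}  B3 = {0, 2, 4}  B4 = {0, 2, 6}  B5 = {0, 2, 3}
Tree: B1–B2, B2–B3, B3–B4, B4–B5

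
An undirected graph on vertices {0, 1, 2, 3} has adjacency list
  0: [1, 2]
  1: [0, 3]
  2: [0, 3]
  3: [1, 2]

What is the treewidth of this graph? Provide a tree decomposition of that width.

The largest bag has 3 vertices, giving width 2; this decomposition certifies tw(G) ≤ 2. For the lower bound, G contains the cycle 3–2–0–1–3, so G is not a forest; only forests have treewidth ≤ 1, hence tw(G) ≥ 2. The upper and lower bounds meet at 2, so that is the treewidth.

Treewidth 2.
One optimal decomposition is:
Bags: B1 = {0, 2, 3}  B2 = {0, 1, 3}
Tree: B1–B2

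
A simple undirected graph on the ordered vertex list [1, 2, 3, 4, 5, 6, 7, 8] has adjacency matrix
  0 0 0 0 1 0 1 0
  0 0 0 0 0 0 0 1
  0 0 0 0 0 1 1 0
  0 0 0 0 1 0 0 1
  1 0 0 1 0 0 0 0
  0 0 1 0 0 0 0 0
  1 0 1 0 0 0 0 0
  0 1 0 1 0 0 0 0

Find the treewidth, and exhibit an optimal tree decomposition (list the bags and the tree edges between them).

The largest bag has 2 vertices, giving width 1; this decomposition certifies tw(G) ≤ 1. G has an edge, so its treewidth is at least 1. The upper and lower bounds meet at 1, so that is the treewidth.

Treewidth 1.
One optimal decomposition is:
Bags: B1 = {3, 6}  B2 = {3, 7}  B3 = {1, 7}  B4 = {1, 5}  B5 = {4, 5}  B6 = {4, 8}  B7 = {2, 8}
Tree: B1–B2, B2–B3, B3–B4, B4–B5, B5–B6, B6–B7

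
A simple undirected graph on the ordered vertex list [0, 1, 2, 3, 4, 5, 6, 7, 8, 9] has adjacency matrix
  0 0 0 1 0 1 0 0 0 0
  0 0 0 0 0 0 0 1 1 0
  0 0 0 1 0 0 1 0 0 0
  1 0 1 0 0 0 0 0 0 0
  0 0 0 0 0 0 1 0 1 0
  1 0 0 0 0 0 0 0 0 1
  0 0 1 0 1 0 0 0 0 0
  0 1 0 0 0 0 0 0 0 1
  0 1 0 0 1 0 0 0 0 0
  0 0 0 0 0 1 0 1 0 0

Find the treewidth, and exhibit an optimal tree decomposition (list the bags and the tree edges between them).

Treewidth 2.
One such decomposition:
Bags: B1 = {5, 7, 9}  B2 = {0, 5, 7}  B3 = {0, 3, 7}  B4 = {2, 3, 7}  B5 = {2, 6, 7}  B6 = {4, 6, 7}  B7 = {4, 7, 8}  B8 = {1, 7, 8}
Tree: B1–B2, B2–B3, B3–B4, B4–B5, B5–B6, B6–B7, B7–B8

Every bag has size at most 3, so the width is 3 − 1 = 2 and tw(G) ≤ 2. For the lower bound, G contains the cycle 7–9–5–0–3–2–6–4–8–1–7, so G is not a forest; only forests have treewidth ≤ 1, hence tw(G) ≥ 2. The upper and lower bounds meet at 2, so that is the treewidth.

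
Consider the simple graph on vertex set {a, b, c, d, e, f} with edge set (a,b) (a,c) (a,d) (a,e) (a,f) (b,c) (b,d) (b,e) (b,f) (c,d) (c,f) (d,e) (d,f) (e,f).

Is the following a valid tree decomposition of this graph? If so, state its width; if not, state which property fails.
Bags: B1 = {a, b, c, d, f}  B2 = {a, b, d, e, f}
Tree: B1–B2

Vertex coverage: the bags together contain {a, b, c, d, e, f}, the full vertex set. Edge coverage: each edge of G has both endpoints in at least one bag. Running intersection: for every vertex, the bags containing it form a connected subtree. All three properties hold, so this is a valid tree decomposition of width max|bag| − 1 = 4, and hence tw(G) ≤ 4.

Yes; width 4.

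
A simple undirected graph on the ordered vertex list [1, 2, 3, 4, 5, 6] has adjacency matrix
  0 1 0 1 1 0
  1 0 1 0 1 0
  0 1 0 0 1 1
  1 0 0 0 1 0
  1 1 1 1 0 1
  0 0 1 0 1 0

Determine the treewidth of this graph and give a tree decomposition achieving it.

Treewidth 2.
One optimal decomposition is:
Bags: B1 = {1, 2, 5}  B2 = {2, 3, 5}  B3 = {1, 4, 5}  B4 = {3, 5, 6}
Tree: B1–B2, B1–B3, B2–B4

The largest bag has 3 vertices, giving width 2; this decomposition certifies tw(G) ≤ 2. On the other hand G contains the 3-clique {1, 2, 5}. A clique must lie in a single bag of any decomposition, so no decomposition can have width below 2. Hence tw(G) = 2 exactly.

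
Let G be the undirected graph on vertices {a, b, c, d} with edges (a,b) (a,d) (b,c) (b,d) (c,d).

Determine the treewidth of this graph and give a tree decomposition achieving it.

Every bag has size at most 3, so the width is 3 − 1 = 2 and tw(G) ≤ 2. For the lower bound, the 3 vertices {b, c, d} are pairwise adjacent, and any tree decomposition puts a clique entirely inside one bag — forcing width ≥ 2. Therefore the treewidth is 2.

Treewidth 2.
One optimal decomposition is:
Bags: B1 = {a, b, d}  B2 = {b, c, d}
Tree: B1–B2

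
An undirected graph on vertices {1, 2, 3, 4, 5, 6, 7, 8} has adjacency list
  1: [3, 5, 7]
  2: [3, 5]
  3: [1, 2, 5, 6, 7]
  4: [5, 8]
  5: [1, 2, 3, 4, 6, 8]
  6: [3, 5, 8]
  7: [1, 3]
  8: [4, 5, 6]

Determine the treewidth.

2

A width-2 tree decomposition is:
Bags: B1 = {3, 5, 6}  B2 = {2, 3, 5}  B3 = {5, 6, 8}  B4 = {1, 3, 5}  B5 = {1, 3, 7}  B6 = {4, 5, 8}
Tree: B1–B2, B1–B3, B1–B4, B4–B5, B3–B6
Every bag has size at most 3, so the width is 3 − 1 = 2 and tw(G) ≤ 2. On the other hand G contains the 3-clique {4, 5, 8}. A clique must lie in a single bag of any decomposition, so no decomposition can have width below 2. The upper and lower bounds meet at 2, so that is the treewidth.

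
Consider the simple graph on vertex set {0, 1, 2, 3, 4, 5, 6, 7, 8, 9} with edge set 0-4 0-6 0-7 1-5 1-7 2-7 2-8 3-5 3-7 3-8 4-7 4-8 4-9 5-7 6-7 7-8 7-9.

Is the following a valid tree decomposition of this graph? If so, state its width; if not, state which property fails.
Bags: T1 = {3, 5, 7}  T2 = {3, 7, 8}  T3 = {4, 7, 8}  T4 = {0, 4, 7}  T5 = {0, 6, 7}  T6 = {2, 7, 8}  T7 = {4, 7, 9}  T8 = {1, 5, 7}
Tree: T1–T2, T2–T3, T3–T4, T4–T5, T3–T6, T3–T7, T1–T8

Vertex coverage: the bags together contain {0, 1, 2, 3, 4, 5, 6, 7, 8, 9}, the full vertex set. Edge coverage: each edge of G has both endpoints in at least one bag. Running intersection: for every vertex, the bags containing it form a connected subtree. All three properties hold, so this is a valid tree decomposition of width max|bag| − 1 = 2, and hence tw(G) ≤ 2.

Yes; width 2.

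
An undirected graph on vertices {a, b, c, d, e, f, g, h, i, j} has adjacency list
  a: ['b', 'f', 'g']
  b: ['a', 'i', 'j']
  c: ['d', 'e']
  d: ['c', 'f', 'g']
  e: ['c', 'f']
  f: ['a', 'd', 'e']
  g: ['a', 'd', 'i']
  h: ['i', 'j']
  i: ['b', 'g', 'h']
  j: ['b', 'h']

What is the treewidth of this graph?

A width-2 tree decomposition is:
Bags: B1 = {b, h, j}  B2 = {b, h, i}  B3 = {a, b, i}  B4 = {a, g, i}  B5 = {a, f, g}  B6 = {d, f, g}  B7 = {d, e, f}  B8 = {c, d, e}
Tree: B1–B2, B2–B3, B3–B4, B4–B5, B5–B6, B6–B7, B7–B8
Every bag has size at most 3, so the width is 3 − 1 = 2 and tw(G) ≤ 2. For the lower bound, G contains the cycle j–h–i–b–j, so G is not a forest; only forests have treewidth ≤ 1, hence tw(G) ≥ 2. Combining the bounds, tw(G) = 2.

2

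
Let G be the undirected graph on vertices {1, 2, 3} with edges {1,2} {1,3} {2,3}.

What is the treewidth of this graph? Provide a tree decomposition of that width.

Treewidth 2.
One such decomposition:
Bags: B1 = {1, 2, 3}
Tree: (single bag)

A single bag containing all 3 vertices is trivially a valid decomposition of width 2. For the lower bound, the 3 vertices {1, 2, 3} are pairwise adjacent, and any tree decomposition puts a clique entirely inside one bag — forcing width ≥ 2. Combining the bounds, tw(G) = 2.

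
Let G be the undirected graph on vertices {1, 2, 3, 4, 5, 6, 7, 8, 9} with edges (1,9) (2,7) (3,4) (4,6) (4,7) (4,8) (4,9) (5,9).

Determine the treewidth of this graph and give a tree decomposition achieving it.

Every bag has size at most 2, so the width is 2 − 1 = 1 and tw(G) ≤ 1. G has an edge, so its treewidth is at least 1. Hence tw(G) = 1 exactly.

Treewidth 1.
One optimal decomposition is:
Bags: B1 = {3, 4}  B2 = {4, 7}  B3 = {4, 8}  B4 = {4, 6}  B5 = {4, 9}  B6 = {1, 9}  B7 = {5, 9}  B8 = {2, 7}
Tree: B1–B2, B1–B3, B2–B4, B4–B5, B5–B6, B5–B7, B2–B8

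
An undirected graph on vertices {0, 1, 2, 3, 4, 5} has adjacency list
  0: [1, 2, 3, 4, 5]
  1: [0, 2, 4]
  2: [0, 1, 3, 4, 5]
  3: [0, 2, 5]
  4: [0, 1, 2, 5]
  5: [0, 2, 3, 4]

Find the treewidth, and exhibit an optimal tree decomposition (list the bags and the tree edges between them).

Treewidth 3.
One optimal decomposition is:
Bags: B1 = {0, 1, 2, 4}  B2 = {0, 2, 4, 5}  B3 = {0, 2, 3, 5}
Tree: B1–B2, B2–B3

The largest bag has 4 vertices, giving width 3; this decomposition certifies tw(G) ≤ 3. On the other hand G contains the 4-clique {0, 2, 3, 5}. A clique must lie in a single bag of any decomposition, so no decomposition can have width below 3. Therefore the treewidth is 3.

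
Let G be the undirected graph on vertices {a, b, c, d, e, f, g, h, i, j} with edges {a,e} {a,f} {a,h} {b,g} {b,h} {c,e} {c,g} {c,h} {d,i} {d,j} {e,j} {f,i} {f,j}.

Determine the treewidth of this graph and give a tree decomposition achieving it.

Treewidth 2.
One optimal decomposition is:
Bags: B1 = {d, i, j}  B2 = {f, i, j}  B3 = {e, f, j}  B4 = {a, e, f}  B5 = {a, c, e}  B6 = {a, c, h}  B7 = {c, g, h}  B8 = {b, g, h}
Tree: B1–B2, B2–B3, B3–B4, B4–B5, B5–B6, B6–B7, B7–B8

The largest bag has 3 vertices, giving width 2; this decomposition certifies tw(G) ≤ 2. For the lower bound, G contains the cycle d–i–f–j–d, so G is not a forest; only forests have treewidth ≤ 1, hence tw(G) ≥ 2. Combining the bounds, tw(G) = 2.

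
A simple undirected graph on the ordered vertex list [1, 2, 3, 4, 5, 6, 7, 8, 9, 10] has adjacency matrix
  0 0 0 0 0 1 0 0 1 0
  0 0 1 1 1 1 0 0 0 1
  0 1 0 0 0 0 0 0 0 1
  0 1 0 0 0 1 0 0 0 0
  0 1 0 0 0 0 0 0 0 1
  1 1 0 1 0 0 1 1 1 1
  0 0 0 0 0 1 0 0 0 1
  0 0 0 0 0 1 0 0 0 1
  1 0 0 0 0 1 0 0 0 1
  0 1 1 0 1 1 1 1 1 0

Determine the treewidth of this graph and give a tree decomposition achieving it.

The largest bag has 3 vertices, giving width 2; this decomposition certifies tw(G) ≤ 2. For the lower bound, the 3 vertices {2, 3, 10} are pairwise adjacent, and any tree decomposition puts a clique entirely inside one bag — forcing width ≥ 2. Therefore the treewidth is 2.

Treewidth 2.
Bags: B1 = {2, 5, 10}  B2 = {2, 6, 10}  B3 = {6, 8, 10}  B4 = {2, 4, 6}  B5 = {6, 9, 10}  B6 = {1, 6, 9}  B7 = {2, 3, 10}  B8 = {6, 7, 10}
Tree: B1–B2, B2–B3, B2–B4, B3–B5, B5–B6, B1–B7, B5–B8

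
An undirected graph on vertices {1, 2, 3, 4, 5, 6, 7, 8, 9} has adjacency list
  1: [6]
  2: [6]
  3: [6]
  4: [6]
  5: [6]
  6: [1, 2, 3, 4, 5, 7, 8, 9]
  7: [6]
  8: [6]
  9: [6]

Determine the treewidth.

A width-1 tree decomposition is:
Bags: B1 = {2, 6}  B2 = {6, 7}  B3 = {4, 6}  B4 = {5, 6}  B5 = {6, 8}  B6 = {3, 6}  B7 = {1, 6}  B8 = {6, 9}
Tree: B1–B2, B1–B3, B2–B4, B4–B5, B1–B6, B4–B7, B1–B8
Every bag has size at most 2, so the width is 2 − 1 = 1 and tw(G) ≤ 1. Any graph with an edge has treewidth ≥ 1, and G has the edge 2–6. Combining the bounds, tw(G) = 1.

1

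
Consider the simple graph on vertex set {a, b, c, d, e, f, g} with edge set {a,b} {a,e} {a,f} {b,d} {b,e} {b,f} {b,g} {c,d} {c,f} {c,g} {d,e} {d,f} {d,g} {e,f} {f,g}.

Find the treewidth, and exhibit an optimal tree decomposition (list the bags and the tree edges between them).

Every bag has size at most 4, so the width is 4 − 1 = 3 and tw(G) ≤ 3. Conversely, {c, d, f, g} is a clique of size 4, and the vertices of any clique must share a bag in every tree decomposition; so some bag has ≥ 4 vertices and tw(G) ≥ 3. The upper and lower bounds meet at 3, so that is the treewidth.

Treewidth 3.
One such decomposition:
Bags: B1 = {b, d, f, g}  B2 = {c, d, f, g}  B3 = {b, d, e, f}  B4 = {a, b, e, f}
Tree: B1–B2, B1–B3, B3–B4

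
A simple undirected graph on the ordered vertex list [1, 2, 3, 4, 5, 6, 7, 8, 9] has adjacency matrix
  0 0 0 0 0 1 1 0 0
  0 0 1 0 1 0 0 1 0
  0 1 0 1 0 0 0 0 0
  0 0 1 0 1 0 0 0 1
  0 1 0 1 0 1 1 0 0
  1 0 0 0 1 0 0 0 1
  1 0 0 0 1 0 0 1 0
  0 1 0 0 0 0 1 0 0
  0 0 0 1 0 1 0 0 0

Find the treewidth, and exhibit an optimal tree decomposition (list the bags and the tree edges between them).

Each bag holds 4 vertices, so the decomposition has width 3, which upper-bounds the treewidth. For the lower bound: the 4 vertex sets {1,6,9}, {7}, {5}, {2,3,4,8} are disjoint, each induces a connected subgraph, and every pair is joined by at least one edge of G. Contracting each set to a single vertex therefore yields K_{4} as a minor, and since treewidth is minor-monotone, tw(G) ≥ tw(K_{4}) = 3. Therefore the treewidth is 3.

Treewidth 3.
One optimal decomposition is:
Bags: B1 = {1, 6, 7, 9}  B2 = {5, 6, 7, 9}  B3 = {4, 5, 7, 9}  B4 = {4, 5, 7, 8}  B5 = {2, 4, 5, 8}  B6 = {2, 3, 4, 8}
Tree: B1–B2, B2–B3, B3–B4, B4–B5, B5–B6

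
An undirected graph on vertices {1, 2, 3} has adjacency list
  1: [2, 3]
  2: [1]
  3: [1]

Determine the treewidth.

1

A width-1 tree decomposition is:
Bags: B1 = {1, 2}  B2 = {1, 3}
Tree: B1–B2
Every bag has size at most 2, so the width is 2 − 1 = 1 and tw(G) ≤ 1. Since G has at least one edge (e.g. 2–1), it is not an edgeless graph, so tw(G) ≥ 1. Therefore the treewidth is 1.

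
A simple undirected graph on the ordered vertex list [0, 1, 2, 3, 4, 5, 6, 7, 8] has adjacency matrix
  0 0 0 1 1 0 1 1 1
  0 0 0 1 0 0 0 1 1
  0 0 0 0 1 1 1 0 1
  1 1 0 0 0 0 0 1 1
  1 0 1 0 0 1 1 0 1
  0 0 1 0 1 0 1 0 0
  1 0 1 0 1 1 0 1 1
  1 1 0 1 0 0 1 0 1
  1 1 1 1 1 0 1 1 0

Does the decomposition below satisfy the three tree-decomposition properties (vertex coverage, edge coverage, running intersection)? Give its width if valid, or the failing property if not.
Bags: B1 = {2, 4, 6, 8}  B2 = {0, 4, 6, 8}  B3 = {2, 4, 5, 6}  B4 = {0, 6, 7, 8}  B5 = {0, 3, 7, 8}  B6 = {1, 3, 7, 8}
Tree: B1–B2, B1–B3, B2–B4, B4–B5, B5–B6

Vertex coverage: the bags together contain {0, 1, 2, 3, 4, 5, 6, 7, 8}, the full vertex set. Edge coverage: each edge of G has both endpoints in at least one bag. Running intersection: for every vertex, the bags containing it form a connected subtree. All three properties hold, so this is a valid tree decomposition of width max|bag| − 1 = 3, and hence tw(G) ≤ 3.

Yes; width 3.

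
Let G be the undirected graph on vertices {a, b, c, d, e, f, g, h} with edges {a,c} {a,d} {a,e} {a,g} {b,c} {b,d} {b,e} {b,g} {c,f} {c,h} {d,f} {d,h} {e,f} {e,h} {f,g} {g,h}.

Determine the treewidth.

A width-4 tree decomposition is:
Bags: B1 = {a, b, f, g, h}  B2 = {a, b, d, f, h}  B3 = {a, b, e, f, h}  B4 = {a, b, c, f, h}
Tree: B1–B2, B2–B3, B3–B4
The largest bag has 5 vertices, giving width 4; this decomposition certifies tw(G) ≤ 4. For the lower bound: the 5 vertex sets {f,g}, {a,d}, {b,e}, {h}, {c} are disjoint, each induces a connected subgraph, and every pair is joined by at least one edge of G. Contracting each set to a single vertex therefore yields K_{5} as a minor, and since treewidth is minor-monotone, tw(G) ≥ tw(K_{5}) = 4. The upper and lower bounds meet at 4, so that is the treewidth.

4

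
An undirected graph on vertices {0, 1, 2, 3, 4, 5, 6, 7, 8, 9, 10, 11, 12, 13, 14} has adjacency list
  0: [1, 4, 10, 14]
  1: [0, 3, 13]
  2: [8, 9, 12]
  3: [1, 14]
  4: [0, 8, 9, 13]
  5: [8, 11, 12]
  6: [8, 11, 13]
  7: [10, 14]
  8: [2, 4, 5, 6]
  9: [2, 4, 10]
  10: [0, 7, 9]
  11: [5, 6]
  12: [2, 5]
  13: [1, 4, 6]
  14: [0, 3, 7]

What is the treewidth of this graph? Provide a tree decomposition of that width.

Treewidth 3.
One optimal decomposition is:
Bags: B1 = {3, 7, 10, 14}  B2 = {0, 3, 10, 14}  B3 = {0, 1, 3, 10}  B4 = {0, 1, 9, 10}  B5 = {0, 1, 4, 9}  B6 = {1, 4, 9, 13}  B7 = {2, 4, 9, 13}  B8 = {2, 4, 8, 13}  B9 = {2, 6, 8, 13}  B10 = {2, 6, 8, 12}  B11 = {5, 6, 8, 12}  B12 = {5, 6, 11, 12}
Tree: B1–B2, B2–B3, B3–B4, B4–B5, B5–B6, B6–B7, B7–B8, B8–B9, B9–B10, B10–B11, B11–B12

The largest bag has 4 vertices, giving width 3; this decomposition certifies tw(G) ≤ 3. For the lower bound: the 4 vertex sets {3,7,14}, {10}, {0}, {1,4,9,13} are disjoint, each induces a connected subgraph, and every pair is joined by at least one edge of G. Contracting each set to a single vertex therefore yields K_{4} as a minor, and since treewidth is minor-monotone, tw(G) ≥ tw(K_{4}) = 3. Therefore the treewidth is 3.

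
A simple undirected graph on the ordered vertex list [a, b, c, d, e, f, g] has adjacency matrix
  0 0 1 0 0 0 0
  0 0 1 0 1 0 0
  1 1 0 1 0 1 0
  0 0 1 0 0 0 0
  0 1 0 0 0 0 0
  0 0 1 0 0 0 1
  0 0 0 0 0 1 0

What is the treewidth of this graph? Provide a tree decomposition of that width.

Treewidth 1.
Bags: B1 = {f, g}  B2 = {c, f}  B3 = {c, d}  B4 = {b, c}  B5 = {b, e}  B6 = {a, c}
Tree: B1–B2, B2–B3, B3–B4, B4–B5, B3–B6

Each bag holds 2 vertices, so the decomposition has width 1, which upper-bounds the treewidth. G has an edge, so its treewidth is at least 1. Combining the bounds, tw(G) = 1.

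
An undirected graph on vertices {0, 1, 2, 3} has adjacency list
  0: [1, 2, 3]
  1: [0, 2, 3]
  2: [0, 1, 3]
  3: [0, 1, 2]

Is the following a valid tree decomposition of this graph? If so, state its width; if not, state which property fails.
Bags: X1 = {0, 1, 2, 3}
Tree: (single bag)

Every vertex of G appears in some bag (union = {0, 1, 2, 3}); every edge is covered by a bag; and for each vertex v the set of bags containing v is connected in the bag tree. The decomposition is therefore valid. The largest bag has 4 vertices, so the width is 3.

Yes; width 3.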